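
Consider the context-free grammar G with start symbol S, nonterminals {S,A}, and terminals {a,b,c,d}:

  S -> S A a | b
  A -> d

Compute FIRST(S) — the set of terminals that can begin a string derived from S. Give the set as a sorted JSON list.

FIRST iteration:
pass 1:
  A via A→d: +{d}
  S via S→b: +{b}
  FIRST(S)={b}  FIRST(A)={d}
pass 2: (no change)
  FIRST(S)={b}  FIRST(A)={d}

FIRST(S) = ["b"]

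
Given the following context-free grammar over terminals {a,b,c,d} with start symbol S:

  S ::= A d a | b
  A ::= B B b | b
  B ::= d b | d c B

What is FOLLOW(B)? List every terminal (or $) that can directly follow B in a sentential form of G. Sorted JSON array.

FIRST iteration:
iter 1:
  A via A→b: +{b}
  B via B→d b: +{d}
  S via S→A d a: +{b}
  FIRST[S]={b}  FIRST[A]={b}  FIRST[B]={d}
iter 2:
  A via A→B B b: +{d}
  S via S→A d a: +{d}
  FIRST[S]={b,d}  FIRST[A]={b,d}  FIRST[B]={d}
iter 3: done
  FIRST[S]={b,d}  FIRST[A]={b,d}  FIRST[B]={d}

FOLLOW sets:
FOLLOW(S) := {$}
iter 1:
  A→B B b: FOLLOW(B) ⊇ FIRST(B) = {d}; new: +{d}
  A→B B b: FOLLOW(B) ⊇ FIRST(b) = {b}; new: +{b}
  S→A d a: FOLLOW(A) ⊇ FIRST(d) = {d}; new: +{d}
  S: {$}  A: {d}  B: {b,d}
iter 2: (stable)
  S: {$}  A: {d}  B: {b,d}

FOLLOW(B) = ["b", "d"]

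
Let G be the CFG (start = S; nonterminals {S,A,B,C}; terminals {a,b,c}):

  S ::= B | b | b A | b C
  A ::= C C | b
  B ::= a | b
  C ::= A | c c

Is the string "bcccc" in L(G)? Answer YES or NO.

Convert to CNF:
  S -> T1 A | T1 C | a | b
  A -> C C | b
  B -> a | b
  C -> C C | T0 T0 | b
  T0 -> c
  T1 -> b

Fill CYK table bottom-up:
  [0..0]={A,B,C,S,T1}  "b"  orig:{A,B,C,S}
  [1..1]={T0}  "c"  orig:{}
  [2..2]={T0}  "c"  orig:{}
  [3..3]={T0}  "c"  orig:{}
  [4..4]={T0}  "c"  orig:{}
  [0..1]=∅  "bc"
  [1..2]={C}  "cc"
  [2..3]={C}  "cc"
  [3..4]={C}  "cc"
  [0..2]={A,C,S}  "bcc"
  [1..3]=∅  "ccc"
  [2..4]=∅  "ccc"
  [0..3]=∅  "bccc"
  [1..4]={A,C}  "cccc"
  [0..4]={A,C,S}  "bcccc"

S ∈ T[0,4] ⇒ YES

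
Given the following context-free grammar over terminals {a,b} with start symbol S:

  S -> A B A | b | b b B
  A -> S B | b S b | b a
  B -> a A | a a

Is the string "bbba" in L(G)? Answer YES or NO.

Convert to CNF:
  S -> A X3 | T0 X4 | b
  A -> S B | T0 T1 | T0 X2
  B -> T1 A | T1 T1
  T0 -> b
  T1 -> a
  X2 -> S T0
  X3 -> B A
  X4 -> T0 B

CYK table (by increasing span):
  cell(0,0) b: {S,T0}  orig:{S}
  cell(1,1) b: {S,T0}  orig:{S}
  cell(2,2) b: {S,T0}  orig:{S}
  cell(3,3) a: {T1}  orig:{}
  cell(0,1) bb: {X2}  orig:{}
  cell(1,2) bb: {X2}  orig:{}
  cell(2,3) ba: {A}
  cell(0,2) bbb: {A}
  cell(1,3) bba: ∅
  cell(0,3) bbba: ∅

S ∉ T[0,3] ⇒ NO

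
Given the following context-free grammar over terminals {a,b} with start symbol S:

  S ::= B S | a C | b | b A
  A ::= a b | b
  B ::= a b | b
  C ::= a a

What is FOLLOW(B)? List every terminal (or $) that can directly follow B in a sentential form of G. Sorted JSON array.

FIRST iteration:
pass 1:
  A via A→a b: +{a}
  A via A→b: +{b}
  B via B→a b: +{a}
  B via B→b: +{b}
  C via C→a a: +{a}
  S via S→B S: +{a,b}
  FIRST[S]={a,b}  FIRST[A]={a,b}  FIRST[B]={a,b}  FIRST[C]={a}
pass 2: done
  FIRST[S]={a,b}  FIRST[A]={a,b}  FIRST[B]={a,b}  FIRST[C]={a}

FOLLOW sets:
seed FOLLOW(S) with $
pass 1:
  S→B S: FOLLOW(B) ⊇ FIRST(S) = {a,b}; new: +{a,b}
  S→a C: FOLLOW(C) ⊇ FOLLOW(S) ⊇ {$}; new: +{$}
  S→b A: FOLLOW(A) ⊇ FOLLOW(S) ⊇ {$}; new: +{$}
  FOLLOW[S]={$}  FOLLOW[A]={$}  FOLLOW[B]={a,b}  FOLLOW[C]={$}
pass 2: done
  FOLLOW[S]={$}  FOLLOW[A]={$}  FOLLOW[B]={a,b}  FOLLOW[C]={$}

FOLLOW(B) = ["a", "b"]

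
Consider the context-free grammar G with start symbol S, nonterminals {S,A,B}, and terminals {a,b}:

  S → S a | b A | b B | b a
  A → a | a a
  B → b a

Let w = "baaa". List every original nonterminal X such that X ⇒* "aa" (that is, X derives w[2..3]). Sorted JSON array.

Convert to CNF:
  S -> S T0 | T1 A | T1 B | T1 T0
  A -> T0 T0 | a
  B -> T1 T0
  T0 -> a
  T1 -> b

CYK table (by increasing span) — only the sub-triangle for w[2..3]:
  [2..2]={A,T0}  "a"  orig:{A}
  [3..3]={A,T0}  "a"  orig:{A}
  [2..3]={A}  "aa"

Original NTs in T[2,3] deriving "aa": ["A"]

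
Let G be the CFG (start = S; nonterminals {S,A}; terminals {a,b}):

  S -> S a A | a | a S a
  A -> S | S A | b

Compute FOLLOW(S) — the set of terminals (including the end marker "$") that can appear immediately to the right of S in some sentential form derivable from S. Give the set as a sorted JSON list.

Compute FIRST by fixpoint:
iter 1:
  A via A→b: +{b}
  S via S→a: +{a}
  FIRST[S]={a}  FIRST[A]={b}
iter 2:
  A via A→S: +{a}
  FIRST[S]={a}  FIRST[A]={a,b}
iter 3: (no change)
  FIRST[S]={a}  FIRST[A]={a,b}

Compute FOLLOW by fixpoint:
initialize: $ ∈ FOLLOW(S)
pass 1:
  A→S A: FOLLOW(S) ⊇ FIRST(A) = {a,b}; new: +{a,b}
  S→S a A: FOLLOW(A) ⊇ FOLLOW(S) ⊇ {$,a,b}; new: +{$,a,b}
  FOLLOW[S]={$,a,b}  FOLLOW[A]={$,a,b}
pass 2: (stable)
  FOLLOW[S]={$,a,b}  FOLLOW[A]={$,a,b}

FOLLOW(S) = ["$", "a", "b"]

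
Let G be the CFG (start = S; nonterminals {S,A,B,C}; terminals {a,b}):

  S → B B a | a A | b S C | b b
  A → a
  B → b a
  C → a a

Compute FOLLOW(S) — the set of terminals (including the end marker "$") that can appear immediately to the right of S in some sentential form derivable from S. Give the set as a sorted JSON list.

FIRST iteration:
pass 1:
  A via A→a: +{a}
  B via B→b a: +{b}
  C via C→a a: +{a}
  S via S→B B a: +{b}
  S via S→a A: +{a}
  FIRST[S]={a,b}  FIRST[A]={a}  FIRST[B]={b}  FIRST[C]={a}
pass 2: — fixpoint
  FIRST[S]={a,b}  FIRST[A]={a}  FIRST[B]={b}  FIRST[C]={a}

FOLLOW iteration:
seed FOLLOW(S) with $
pass 1:
  S→B B a: FOLLOW(B) ⊇ FIRST(B) = {b}; new: +{b}
  S→B B a: FOLLOW(B) ⊇ FIRST(a) = {a}; new: +{a}
  S→a A: FOLLOW(A) ⊇ FOLLOW(S) ⊇ {$}; new: +{$}
  S→b S C: FOLLOW(S) ⊇ FIRST(C) = {a}; new: +{a}
  S→b S C: FOLLOW(C) ⊇ FOLLOW(S) ⊇ {$,a}; new: +{$,a}
  FOLLOW[S]={$,a}  FOLLOW[A]={$}  FOLLOW[B]={a,b}  FOLLOW[C]={$,a}
pass 2:
  S→a A: FOLLOW(A) ⊇ FOLLOW(S) ⊇ {$,a}; new: +{a}
  FOLLOW[S]={$,a}  FOLLOW[A]={$,a}  FOLLOW[B]={a,b}  FOLLOW[C]={$,a}
pass 3: (no change)
  FOLLOW[S]={$,a}  FOLLOW[A]={$,a}  FOLLOW[B]={a,b}  FOLLOW[C]={$,a}

FOLLOW(S) = ["$", "a"]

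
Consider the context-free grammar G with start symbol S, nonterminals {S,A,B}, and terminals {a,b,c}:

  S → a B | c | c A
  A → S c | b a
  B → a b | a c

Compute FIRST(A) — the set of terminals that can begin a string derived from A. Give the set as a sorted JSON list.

Compute FIRST by fixpoint:
pass 1:
  A via A→b a: +{b}
  B via B→a b: +{a}
  S via S→a B: +{a}
  S via S→c: +{c}
  FIRST(S)={a,c}  FIRST(A)={b}  FIRST(B)={a}
pass 2:
  A via A→S c: +{a,c}
  FIRST(S)={a,c}  FIRST(A)={a,b,c}  FIRST(B)={a}
pass 3: done
  FIRST(S)={a,c}  FIRST(A)={a,b,c}  FIRST(B)={a}

FIRST(A) = ["a", "b", "c"]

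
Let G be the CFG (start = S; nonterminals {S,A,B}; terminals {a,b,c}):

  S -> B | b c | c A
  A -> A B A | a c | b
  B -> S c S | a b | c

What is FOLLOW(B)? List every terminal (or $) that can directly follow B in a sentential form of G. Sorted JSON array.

FIRST iteration:
[1]
  A via A→a c: +{a}
  A via A→b: +{b}
  B via B→a b: +{a}
  B via B→c: +{c}
  S via S→B: +{a,c}
  S via S→b c: +{b}
  FIRST(S)={a,b,c}  FIRST(A)={a,b}  FIRST(B)={a,c}
[2]
  B via B→S c S: +{b}
  FIRST(S)={a,b,c}  FIRST(A)={a,b}  FIRST(B)={a,b,c}
[3] — fixpoint
  FIRST(S)={a,b,c}  FIRST(A)={a,b}  FIRST(B)={a,b,c}

FOLLOW iteration:
initialize: $ ∈ FOLLOW(S)
round 1:
  A→A B A: FOLLOW(A) ⊇ FIRST(B) = {a,b,c}; new: +{a,b,c}
  A→A B A: FOLLOW(B) ⊇ FIRST(A) = {a,b}; new: +{a,b}
  B→S c S: FOLLOW(S) ⊇ FIRST(c) = {c}; new: +{c}
  B→S c S: FOLLOW(S) ⊇ FOLLOW(B) ⊇ {a,b}; new: +{a,b}
  S→B: FOLLOW(B) ⊇ FOLLOW(S) ⊇ {$,a,b,c}; new: +{$,c}
  S→c A: FOLLOW(A) ⊇ FOLLOW(S) ⊇ {$,a,b,c}; new: +{$}
  FOLLOW(S)={$,a,b,c}  FOLLOW(A)={$,a,b,c}  FOLLOW(B)={$,a,b,c}
round 2: done
  FOLLOW(S)={$,a,b,c}  FOLLOW(A)={$,a,b,c}  FOLLOW(B)={$,a,b,c}

FOLLOW(B) = ["$", "a", "b", "c"]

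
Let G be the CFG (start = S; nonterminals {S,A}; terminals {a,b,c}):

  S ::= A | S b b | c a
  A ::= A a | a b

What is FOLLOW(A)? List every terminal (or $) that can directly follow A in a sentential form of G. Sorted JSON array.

FIRST sets, iterate to fixpoint:
round 1:
  A via A→a b: +{a}
  S via S→A: +{a}
  S via S→c a: +{c}
  FIRST(S)={a,c}  FIRST(A)={a}
round 2: (no change)
  FIRST(S)={a,c}  FIRST(A)={a}

FOLLOW iteration:
initialize: $ ∈ FOLLOW(S)
round 1:
  A→A a: FOLLOW(A) ⊇ FIRST(a) = {a}; new: +{a}
  S→A: FOLLOW(A) ⊇ FOLLOW(S) ⊇ {$}; new: +{$}
  S→S b b: FOLLOW(S) ⊇ FIRST(b) = {b}; new: +{b}
  FOLLOW[S]={$,b}  FOLLOW[A]={$,a}
round 2:
  S→A: FOLLOW(A) ⊇ FOLLOW(S) ⊇ {$,b}; new: +{b}
  FOLLOW[S]={$,b}  FOLLOW[A]={$,a,b}
round 3: (no change)
  FOLLOW[S]={$,b}  FOLLOW[A]={$,a,b}

FOLLOW(A) = ["$", "a", "b"]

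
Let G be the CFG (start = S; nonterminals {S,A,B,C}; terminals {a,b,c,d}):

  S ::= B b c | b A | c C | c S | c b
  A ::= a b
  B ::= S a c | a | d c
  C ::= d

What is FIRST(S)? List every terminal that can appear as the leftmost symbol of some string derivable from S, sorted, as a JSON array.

Compute FIRST by fixpoint:
pass 1:
  A via A→a b: +{a}
  B via B→a: +{a}
  B via B→d c: +{d}
  C via C→d: +{d}
  S via S→B b c: +{a,d}
  S via S→b A: +{b}
  S via S→c C: +{c}
  FIRST(S)={a,b,c,d}  FIRST(A)={a}  FIRST(B)={a,d}  FIRST(C)={d}
pass 2:
  B via B→S a c: +{b,c}
  FIRST(S)={a,b,c,d}  FIRST(A)={a}  FIRST(B)={a,b,c,d}  FIRST(C)={d}
pass 3: (no change)
  FIRST(S)={a,b,c,d}  FIRST(A)={a}  FIRST(B)={a,b,c,d}  FIRST(C)={d}

FIRST(S) = ["a", "b", "c", "d"]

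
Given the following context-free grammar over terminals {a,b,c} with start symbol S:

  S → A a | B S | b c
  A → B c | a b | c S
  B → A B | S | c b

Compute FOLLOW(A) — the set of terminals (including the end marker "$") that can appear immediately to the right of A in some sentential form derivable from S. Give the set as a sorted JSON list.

FIRST sets, iterate to fixpoint:
pass 1:
  A via A→a b: +{a}
  A via A→c S: +{c}
  B via B→A B: +{a,c}
  S via S→A a: +{a,c}
  S via S→b c: +{b}
  FIRST(S)={a,b,c}  FIRST(A)={a,c}  FIRST(B)={a,c}
pass 2:
  B via B→S: +{b}
  FIRST(S)={a,b,c}  FIRST(A)={a,c}  FIRST(B)={a,b,c}
pass 3:
  A via A→B c: +{b}
  FIRST(S)={a,b,c}  FIRST(A)={a,b,c}  FIRST(B)={a,b,c}
pass 4: — fixpoint
  FIRST(S)={a,b,c}  FIRST(A)={a,b,c}  FIRST(B)={a,b,c}

FOLLOW sets:
seed FOLLOW(S) with $
iter 1:
  A→B c: FOLLOW(B) ⊇ FIRST(c) = {c}; new: +{c}
  B→A B: FOLLOW(A) ⊇ FIRST(B) = {a,b,c}; new: +{a,b,c}
  B→S: FOLLOW(S) ⊇ FOLLOW(B) ⊇ {c}; new: +{c}
  S→B S: FOLLOW(B) ⊇ FIRST(S) = {a,b,c}; new: +{a,b}
  FOLLOW(S)={$,c}  FOLLOW(A)={a,b,c}  FOLLOW(B)={a,b,c}
iter 2:
  A→c S: FOLLOW(S) ⊇ FOLLOW(A) ⊇ {a,b,c}; new: +{a,b}
  FOLLOW(S)={$,a,b,c}  FOLLOW(A)={a,b,c}  FOLLOW(B)={a,b,c}
iter 3: done
  FOLLOW(S)={$,a,b,c}  FOLLOW(A)={a,b,c}  FOLLOW(B)={a,b,c}

FOLLOW(A) = ["a", "b", "c"]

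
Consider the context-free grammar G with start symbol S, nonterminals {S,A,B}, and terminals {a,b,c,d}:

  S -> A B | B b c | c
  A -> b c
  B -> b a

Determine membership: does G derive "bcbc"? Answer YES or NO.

CNF form of G:
  S -> A B | B X3 | c
  A -> T0 T1
  B -> T0 T2
  T0 -> b
  T1 -> c
  T2 -> a
  X3 -> T0 T1

CYK fill:
  cell(0,0) b: {T0}  orig:{}
  cell(1,1) c: {S,T1}  orig:{S}
  cell(2,2) b: {T0}  orig:{}
  cell(3,3) c: {S,T1}  orig:{S}
  cell(0,1) bc: {A,X3}  orig:{A}
  cell(1,2) cb: ∅
  cell(2,3) bc: {A,X3}  orig:{A}
  cell(0,2) bcb: ∅
  cell(1,3) cbc: ∅
  cell(0,3) bcbc: ∅

S ∉ T[0,3] ⇒ NO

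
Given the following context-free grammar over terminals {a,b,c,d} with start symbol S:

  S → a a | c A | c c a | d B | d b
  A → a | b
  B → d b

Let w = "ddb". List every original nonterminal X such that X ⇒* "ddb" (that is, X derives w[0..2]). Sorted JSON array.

CNF form of G:
  S -> T0 B | T0 T1 | T2 T2 | T3 A | T3 X4
  A -> a | b
  B -> T0 T1
  T0 -> d
  T1 -> b
  T2 -> a
  T3 -> c
  X4 -> T3 T2

CYK fill (cells [i..j] with 0 ≤ i ≤ j ≤ 2 only):
  T[0,0] 'd' = {T0}  orig:{}
  T[1,1] 'd' = {T0}  orig:{}
  T[2,2] 'b' = {A,T1}  orig:{A}
  T[0,1] 'dd' = ∅
  T[1,2] 'db' = {B,S}
  T[0,2] 'ddb' = {S}

Original NTs in T[0,2] deriving "ddb": ["S"]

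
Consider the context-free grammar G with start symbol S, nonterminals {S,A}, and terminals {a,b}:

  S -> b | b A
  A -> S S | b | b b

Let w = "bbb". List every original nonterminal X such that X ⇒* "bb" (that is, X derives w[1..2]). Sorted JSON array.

CNF form of G:
  S -> T0 A | b
  A -> S S | T0 T0 | b
  T0 -> b

Fill CYK table bottom-up (cells [i..j] with 1 ≤ i ≤ j ≤ 2 only):
  [1..1]={A,S,T0}  "b"  orig:{A,S}
  [2..2]={A,S,T0}  "b"  orig:{A,S}
  [1..2]={A,S}  "bb"

Original NTs in T[1,2] deriving "bb": ["A", "S"]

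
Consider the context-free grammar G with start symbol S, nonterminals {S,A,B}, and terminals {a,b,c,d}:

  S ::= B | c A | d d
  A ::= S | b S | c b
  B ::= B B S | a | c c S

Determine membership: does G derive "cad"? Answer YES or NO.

CNF form of G:
  S -> B X7 | T1 A | T1 X8 | T2 T2 | a
  A -> B X3 | T0 S | T1 A | T1 T0 | T1 X4 | T2 T2 | a
  B -> B X5 | T1 X6 | a
  T0 -> b
  T1 -> c
  T2 -> d
  X3 -> B S
  X4 -> T1 S
  X5 -> B S
  X6 -> T1 S
  X7 -> B S
  X8 -> T1 S

CYK table (by increasing span):
  cell(0,0) c: {T1}  orig:{}
  cell(1,1) a: {A,B,S}
  cell(2,2) d: {T2}  orig:{}
  cell(0,1) ca: {A,S,X4,X6,X8}  orig:{A,S}
  cell(1,2) ad: ∅
  cell(0,2) cad: ∅

S ∉ T[0,2] ⇒ NO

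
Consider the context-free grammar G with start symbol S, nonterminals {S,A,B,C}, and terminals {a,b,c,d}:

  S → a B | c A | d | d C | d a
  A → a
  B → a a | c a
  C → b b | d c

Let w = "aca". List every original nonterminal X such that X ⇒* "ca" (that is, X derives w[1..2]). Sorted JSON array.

CNF form of G:
  S -> T0 B | T1 A | T3 C | T3 T0 | d
  A -> a
  B -> T0 T0 | T1 T0
  C -> T2 T2 | T3 T1
  T0 -> a
  T1 -> c
  T2 -> b
  T3 -> d

CYK fill, restricted to cells inside w[1..2]:
  [1..1]={T1}  "c"  orig:{}
  [2..2]={A,T0}  "a"  orig:{A}
  [1..2]={B,S}  "ca"

Original NTs in T[1,2] deriving "ca": ["B", "S"]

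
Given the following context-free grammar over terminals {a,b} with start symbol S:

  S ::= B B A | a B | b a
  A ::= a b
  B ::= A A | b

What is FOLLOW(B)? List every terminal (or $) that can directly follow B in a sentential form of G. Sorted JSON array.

Compute FIRST by fixpoint:
iter 1:
  A via A→a b: +{a}
  B via B→A A: +{a}
  B via B→b: +{b}
  S via S→B B A: +{a,b}
  FIRST(S)={a,b}  FIRST(A)={a}  FIRST(B)={a,b}
iter 2: (stable)
  FIRST(S)={a,b}  FIRST(A)={a}  FIRST(B)={a,b}

FOLLOW iteration:
FOLLOW(S) := {$}
[1]
  B→A A: FOLLOW(A) ⊇ FIRST(A) = {a}; new: +{a}
  S→B B A: FOLLOW(B) ⊇ FIRST(B) = {a,b}; new: +{a,b}
  S→B B A: FOLLOW(A) ⊇ FOLLOW(S) ⊇ {$}; new: +{$}
  S→a B: FOLLOW(B) ⊇ FOLLOW(S) ⊇ {$}; new: +{$}
  FOLLOW(S)={$}  FOLLOW(A)={$,a}  FOLLOW(B)={$,a,b}
[2]
  B→A A: FOLLOW(A) ⊇ FOLLOW(B) ⊇ {$,a,b}; new: +{b}
  FOLLOW(S)={$}  FOLLOW(A)={$,a,b}  FOLLOW(B)={$,a,b}
[3] (no change)
  FOLLOW(S)={$}  FOLLOW(A)={$,a,b}  FOLLOW(B)={$,a,b}

FOLLOW(B) = ["$", "a", "b"]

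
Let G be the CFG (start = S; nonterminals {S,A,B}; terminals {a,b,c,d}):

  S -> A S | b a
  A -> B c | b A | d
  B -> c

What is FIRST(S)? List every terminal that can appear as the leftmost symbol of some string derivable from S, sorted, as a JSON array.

Compute FIRST by fixpoint:
iter 1:
  A via A→b A: +{b}
  A via A→d: +{d}
  B via B→c: +{c}
  S via S→A S: +{b,d}
  S: {b,d}  A: {b,d}  B: {c}
iter 2:
  A via A→B c: +{c}
  S via S→A S: +{c}
  S: {b,c,d}  A: {b,c,d}  B: {c}
iter 3: done
  S: {b,c,d}  A: {b,c,d}  B: {c}

FIRST(S) = ["b", "c", "d"]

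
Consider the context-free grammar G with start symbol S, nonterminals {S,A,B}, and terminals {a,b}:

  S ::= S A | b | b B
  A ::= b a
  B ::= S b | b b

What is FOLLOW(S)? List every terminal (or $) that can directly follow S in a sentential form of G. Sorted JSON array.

Compute FIRST by fixpoint:
round 1:
  A via A→b a: +{b}
  B via B→b b: +{b}
  S via S→b: +{b}
  S: {b}  A: {b}  B: {b}
round 2: (stable)
  S: {b}  A: {b}  B: {b}

Compute FOLLOW by fixpoint:
FOLLOW(S) := {$}
[1]
  B→S b: FOLLOW(S) ⊇ FIRST(b) = {b}; new: +{b}
  S→S A: FOLLOW(A) ⊇ FOLLOW(S) ⊇ {$,b}; new: +{$,b}
  S→b B: FOLLOW(B) ⊇ FOLLOW(S) ⊇ {$,b}; new: +{$,b}
  FOLLOW(S)={$,b}  FOLLOW(A)={$,b}  FOLLOW(B)={$,b}
[2] — fixpoint
  FOLLOW(S)={$,b}  FOLLOW(A)={$,b}  FOLLOW(B)={$,b}

FOLLOW(S) = ["$", "b"]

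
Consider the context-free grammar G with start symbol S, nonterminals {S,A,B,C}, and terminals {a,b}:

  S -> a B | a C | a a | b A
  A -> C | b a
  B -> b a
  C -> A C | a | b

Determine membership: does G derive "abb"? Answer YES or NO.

Convert to CNF:
  S -> T0 A | T1 B | T1 C | T1 T1
  A -> A C | T0 T1 | a | b
  B -> T0 T1
  C -> A C | a | b
  T0 -> b
  T1 -> a

CYK table (by increasing span):
  cell(0,0) a: {A,C,T1}  orig:{A,C}
  cell(1,1) b: {A,C,T0}  orig:{A,C}
  cell(2,2) b: {A,C,T0}  orig:{A,C}
  cell(0,1) ab: {A,C,S}
  cell(1,2) bb: {A,C,S}
  cell(0,2) abb: {A,C,S}

S ∈ T[0,2] ⇒ YES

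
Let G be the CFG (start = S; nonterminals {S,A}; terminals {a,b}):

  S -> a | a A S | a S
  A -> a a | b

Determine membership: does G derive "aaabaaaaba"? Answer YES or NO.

CNF form of G:
  S -> T0 S | T0 X1 | a
  A -> T0 T0 | b
  T0 -> a
  X1 -> A S

CYK table (by increasing span):
  cell(0,0) a: {S,T0}  orig:{S}
  cell(1,1) a: {S,T0}  orig:{S}
  cell(2,2) a: {S,T0}  orig:{S}
  cell(3,3) b: {A}
  cell(4,4) a: {S,T0}  orig:{S}
  cell(5,5) a: {S,T0}  orig:{S}
  cell(6,6) a: {S,T0}  orig:{S}
  cell(7,7) a: {S,T0}  orig:{S}
  cell(8,8) b: {A}
  cell(9,9) a: {S,T0}  orig:{S}
  cell(0,1) aa: {A,S}
  cell(1,2) aa: {A,S}
  cell(2,3) ab: ∅
  cell(3,4) ba: {X1}  orig:{}
  cell(4,5) aa: {A,S}
  cell(5,6) aa: {A,S}
  cell(6,7) aa: {A,S}
  cell(7,8) ab: ∅
  cell(8,9) ba: {X1}  orig:{}
  cell(0,2) aaa: {S,X1}  orig:{S}
  cell(1,3) aab: ∅
  cell(2,4) aba: {S}
  cell(3,5) baa: {X1}  orig:{}
  cell(4,6) aaa: {S,X1}  orig:{S}
  cell(5,7) aaa: {S,X1}  orig:{S}
  cell(6,8) aab: ∅
  cell(7,9) aba: {S}
  cell(0,3) aaab: ∅
  cell(1,4) aaba: {S}
  cell(2,5) abaa: {S}
  cell(3,6) baaa: {X1}  orig:{}
  cell(4,7) aaaa: {S,X1}  orig:{S}
  cell(5,8) aaab: ∅
  cell(6,9) aaba: {S}
  cell(0,4) aaaba: {S,X1}  orig:{S}
  cell(1,5) aabaa: {S}
  cell(2,6) abaaa: {S}
  cell(3,7) baaaa: {X1}  orig:{}
  cell(4,8) aaaab: ∅
  cell(5,9) aaaba: {S,X1}  orig:{S}
  cell(0,5) aaabaa: {S,X1}  orig:{S}
  cell(1,6) aabaaa: {S}
  cell(2,7) abaaaa: {S}
  cell(3,8) baaaab: ∅
  cell(4,9) aaaaba: {S,X1}  orig:{S}
  cell(0,6) aaabaaa: {S,X1}  orig:{S}
  cell(1,7) aabaaaa: {S}
  cell(2,8) abaaaab: ∅
  cell(3,9) baaaaba: {X1}  orig:{}
  cell(0,7) aaabaaaa: {S,X1}  orig:{S}
  cell(1,8) aabaaaab: ∅
  cell(2,9) abaaaaba: {S}
  cell(0,8) aaabaaaab: ∅
  cell(1,9) aabaaaaba: {S}
  cell(0,9) aaabaaaaba: {S,X1}  orig:{S}

S ∈ T[0,9] ⇒ YES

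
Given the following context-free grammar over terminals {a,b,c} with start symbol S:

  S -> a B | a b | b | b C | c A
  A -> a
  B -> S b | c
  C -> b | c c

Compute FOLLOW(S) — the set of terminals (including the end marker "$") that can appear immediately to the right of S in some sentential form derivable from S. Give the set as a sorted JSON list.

Compute FIRST by fixpoint:
round 1:
  A via A→a: +{a}
  B via B→c: +{c}
  C via C→b: +{b}
  C via C→c c: +{c}
  S via S→a B: +{a}
  S via S→b: +{b}
  S via S→c A: +{c}
  FIRST[S]={a,b,c}  FIRST[A]={a}  FIRST[B]={c}  FIRST[C]={b,c}
round 2:
  B via B→S b: +{a,b}
  FIRST[S]={a,b,c}  FIRST[A]={a}  FIRST[B]={a,b,c}  FIRST[C]={b,c}
round 3: (stable)
  FIRST[S]={a,b,c}  FIRST[A]={a}  FIRST[B]={a,b,c}  FIRST[C]={b,c}

FOLLOW iteration:
seed FOLLOW(S) with $
pass 1:
  B→S b: FOLLOW(S) ⊇ FIRST(b) = {b}; new: +{b}
  S→a B: FOLLOW(B) ⊇ FOLLOW(S) ⊇ {$,b}; new: +{$,b}
  S→b C: FOLLOW(C) ⊇ FOLLOW(S) ⊇ {$,b}; new: +{$,b}
  S→c A: FOLLOW(A) ⊇ FOLLOW(S) ⊇ {$,b}; new: +{$,b}
  FOLLOW(S)={$,b}  FOLLOW(A)={$,b}  FOLLOW(B)={$,b}  FOLLOW(C)={$,b}
pass 2: (stable)
  FOLLOW(S)={$,b}  FOLLOW(A)={$,b}  FOLLOW(B)={$,b}  FOLLOW(C)={$,b}

FOLLOW(S) = ["$", "b"]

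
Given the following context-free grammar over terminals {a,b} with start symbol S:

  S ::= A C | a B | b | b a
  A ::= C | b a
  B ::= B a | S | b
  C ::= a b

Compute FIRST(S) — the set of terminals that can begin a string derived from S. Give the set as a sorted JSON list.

FIRST sets, iterate to fixpoint:
iter 1:
  A via A→b a: +{b}
  B via B→b: +{b}
  C via C→a b: +{a}
  S via S→A C: +{b}
  S via S→a B: +{a}
  FIRST(S)={a,b}  FIRST(A)={b}  FIRST(B)={b}  FIRST(C)={a}
iter 2:
  A via A→C: +{a}
  B via B→S: +{a}
  FIRST(S)={a,b}  FIRST(A)={a,b}  FIRST(B)={a,b}  FIRST(C)={a}
iter 3: done
  FIRST(S)={a,b}  FIRST(A)={a,b}  FIRST(B)={a,b}  FIRST(C)={a}

FIRST(S) = ["a", "b"]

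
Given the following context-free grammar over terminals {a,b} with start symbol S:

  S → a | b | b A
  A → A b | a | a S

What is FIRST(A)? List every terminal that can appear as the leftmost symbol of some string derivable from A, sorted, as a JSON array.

FIRST iteration:
iter 1:
  A via A→a: +{a}
  S via S→a: +{a}
  S via S→b: +{b}
  FIRST(S)={a,b}  FIRST(A)={a}
iter 2: done
  FIRST(S)={a,b}  FIRST(A)={a}

FIRST(A) = ["a"]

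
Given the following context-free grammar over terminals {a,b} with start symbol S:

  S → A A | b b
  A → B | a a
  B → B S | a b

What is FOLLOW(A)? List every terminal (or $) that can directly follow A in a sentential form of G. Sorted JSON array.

Compute FIRST by fixpoint:
iter 1:
  A via A→a a: +{a}
  B via B→a b: +{a}
  S via S→A A: +{a}
  S via S→b b: +{b}
  FIRST(S)={a,b}  FIRST(A)={a}  FIRST(B)={a}
iter 2: (no change)
  FIRST(S)={a,b}  FIRST(A)={a}  FIRST(B)={a}

FOLLOW sets:
FOLLOW(S) := {$}
iter 1:
  B→B S: FOLLOW(B) ⊇ FIRST(S) = {a,b}; new: +{a,b}
  B→B S: FOLLOW(S) ⊇ FOLLOW(B) ⊇ {a,b}; new: +{a,b}
  S→A A: FOLLOW(A) ⊇ FIRST(A) = {a}; new: +{a}
  S→A A: FOLLOW(A) ⊇ FOLLOW(S) ⊇ {$,a,b}; new: +{$,b}
  S: {$,a,b}  A: {$,a,b}  B: {a,b}
iter 2:
  A→B: FOLLOW(B) ⊇ FOLLOW(A) ⊇ {$,a,b}; new: +{$}
  S: {$,a,b}  A: {$,a,b}  B: {$,a,b}
iter 3: — fixpoint
  S: {$,a,b}  A: {$,a,b}  B: {$,a,b}

FOLLOW(A) = ["$", "a", "b"]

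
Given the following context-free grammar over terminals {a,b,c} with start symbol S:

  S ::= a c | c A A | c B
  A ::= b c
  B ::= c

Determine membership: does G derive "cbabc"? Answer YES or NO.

Convert to CNF:
  S -> T1 B | T1 X3 | T2 T1
  A -> T0 T1
  B -> c
  T0 -> b
  T1 -> c
  T2 -> a
  X3 -> A A

Fill CYK table bottom-up:
  cell(0,0) c: {B,T1}  orig:{B}
  cell(1,1) b: {T0}  orig:{}
  cell(2,2) a: {T2}  orig:{}
  cell(3,3) b: {T0}  orig:{}
  cell(4,4) c: {B,T1}  orig:{B}
  cell(0,1) cb: ∅
  cell(1,2) ba: ∅
  cell(2,3) ab: ∅
  cell(3,4) bc: {A}
  cell(0,2) cba: ∅
  cell(1,3) bab: ∅
  cell(2,4) abc: ∅
  cell(0,3) cbab: ∅
  cell(1,4) babc: ∅
  cell(0,4) cbabc: ∅

S ∉ T[0,4] ⇒ NO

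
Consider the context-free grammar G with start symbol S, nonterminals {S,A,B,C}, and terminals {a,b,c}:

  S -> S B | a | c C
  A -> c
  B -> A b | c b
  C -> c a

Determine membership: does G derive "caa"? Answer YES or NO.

CNF form of G:
  S -> S B | T1 C | a
  A -> c
  B -> A T0 | T1 T0
  C -> T1 T2
  T0 -> b
  T1 -> c
  T2 -> a

Fill CYK table bottom-up:
  T[0,0] 'c' = {A,T1}  orig:{A}
  T[1,1] 'a' = {S,T2}  orig:{S}
  T[2,2] 'a' = {S,T2}  orig:{S}
  T[0,1] 'ca' = {C}
  T[1,2] 'aa' = ∅
  T[0,2] 'caa' = ∅

S ∉ T[0,2] ⇒ NO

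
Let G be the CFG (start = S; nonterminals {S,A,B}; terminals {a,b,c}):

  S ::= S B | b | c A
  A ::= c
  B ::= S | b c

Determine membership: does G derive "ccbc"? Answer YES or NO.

CNF form of G:
  S -> S B | T1 A | b
  A -> c
  B -> S B | T0 T1 | T1 A | b
  T0 -> b
  T1 -> c

CYK fill:
  cell(0,0) c: {A,T1}  orig:{A}
  cell(1,1) c: {A,T1}  orig:{A}
  cell(2,2) b: {B,S,T0}  orig:{B,S}
  cell(3,3) c: {A,T1}  orig:{A}
  cell(0,1) cc: {B,S}
  cell(1,2) cb: ∅
  cell(2,3) bc: {B}
  cell(0,2) ccb: {B,S}
  cell(1,3) cbc: ∅
  cell(0,3) ccbc: {B,S}

S ∈ T[0,3] ⇒ YES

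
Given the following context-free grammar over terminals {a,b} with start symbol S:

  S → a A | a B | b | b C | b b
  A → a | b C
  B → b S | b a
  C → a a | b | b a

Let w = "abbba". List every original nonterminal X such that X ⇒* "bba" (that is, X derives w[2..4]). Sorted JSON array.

Convert to CNF:
  S -> T0 C | T0 T0 | T1 A | T1 B | b
  A -> T0 C | a
  B -> T0 S | T0 T1
  C -> T0 T1 | T1 T1 | b
  T0 -> b
  T1 -> a

CYK table (by increasing span), restricted to cells inside w[2..4]:
  cell(2,2) b: {C,S,T0}  orig:{C,S}
  cell(3,3) b: {C,S,T0}  orig:{C,S}
  cell(4,4) a: {A,T1}  orig:{A}
  cell(2,3) bb: {A,B,S}
  cell(3,4) ba: {B,C}
  cell(2,4) bba: {A,S}

Original NTs in T[2,4] deriving "bba": ["A", "S"]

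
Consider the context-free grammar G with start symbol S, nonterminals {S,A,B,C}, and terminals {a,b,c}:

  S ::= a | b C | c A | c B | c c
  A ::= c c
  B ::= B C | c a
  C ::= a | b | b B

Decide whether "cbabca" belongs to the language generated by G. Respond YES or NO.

Convert to CNF:
  S -> T0 A | T0 B | T0 T0 | T2 C | a
  A -> T0 T0
  B -> B C | T0 T1
  C -> T2 B | a | b
  T0 -> c
  T1 -> a
  T2 -> b

CYK table (by increasing span):
  T[0,0] 'c' = {T0}  orig:{}
  T[1,1] 'b' = {C,T2}  orig:{C}
  T[2,2] 'a' = {C,S,T1}  orig:{C,S}
  T[3,3] 'b' = {C,T2}  orig:{C}
  T[4,4] 'c' = {T0}  orig:{}
  T[5,5] 'a' = {C,S,T1}  orig:{C,S}
  T[0,1] 'cb' = ∅
  T[1,2] 'ba' = {S}
  T[2,3] 'ab' = ∅
  T[3,4] 'bc' = ∅
  T[4,5] 'ca' = {B}
  T[0,2] 'cba' = ∅
  T[1,3] 'bab' = ∅
  T[2,4] 'abc' = ∅
  T[3,5] 'bca' = {C}
  T[0,3] 'cbab' = ∅
  T[1,4] 'babc' = ∅
  T[2,5] 'abca' = ∅
  T[0,4] 'cbabc' = ∅
  T[1,5] 'babca' = ∅
  T[0,5] 'cbabca' = ∅

S ∉ T[0,5] ⇒ NO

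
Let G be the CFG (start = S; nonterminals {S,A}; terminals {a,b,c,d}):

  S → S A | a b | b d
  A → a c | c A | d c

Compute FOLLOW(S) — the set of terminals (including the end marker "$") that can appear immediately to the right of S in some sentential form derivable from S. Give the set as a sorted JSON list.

FIRST sets, iterate to fixpoint:
pass 1:
  A via A→a c: +{a}
  A via A→c A: +{c}
  A via A→d c: +{d}
  S via S→a b: +{a}
  S via S→b d: +{b}
  S: {a,b}  A: {a,c,d}
pass 2: done
  S: {a,b}  A: {a,c,d}

FOLLOW sets:
initialize: $ ∈ FOLLOW(S)
iter 1:
  S→S A: FOLLOW(S) ⊇ FIRST(A) = {a,c,d}; new: +{a,c,d}
  S→S A: FOLLOW(A) ⊇ FOLLOW(S) ⊇ {$,a,c,d}; new: +{$,a,c,d}
  FOLLOW[S]={$,a,c,d}  FOLLOW[A]={$,a,c,d}
iter 2: (no change)
  FOLLOW[S]={$,a,c,d}  FOLLOW[A]={$,a,c,d}

FOLLOW(S) = ["$", "a", "c", "d"]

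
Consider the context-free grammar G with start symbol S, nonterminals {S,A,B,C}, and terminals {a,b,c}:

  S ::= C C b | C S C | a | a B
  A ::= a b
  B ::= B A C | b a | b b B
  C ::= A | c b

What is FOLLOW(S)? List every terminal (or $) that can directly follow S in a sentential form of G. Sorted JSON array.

Compute FIRST by fixpoint:
[1]
  A via A→a b: +{a}
  B via B→b a: +{b}
  C via C→A: +{a}
  C via C→c b: +{c}
  S via S→C C b: +{a,c}
  FIRST(S)={a,c}  FIRST(A)={a}  FIRST(B)={b}  FIRST(C)={a,c}
[2] (stable)
  FIRST(S)={a,c}  FIRST(A)={a}  FIRST(B)={b}  FIRST(C)={a,c}

Compute FOLLOW by fixpoint:
seed FOLLOW(S) with $
round 1:
  B→B A C: FOLLOW(B) ⊇ FIRST(A) = {a}; new: +{a}
  B→B A C: FOLLOW(A) ⊇ FIRST(C) = {a,c}; new: +{a,c}
  B→B A C: FOLLOW(C) ⊇ FOLLOW(B) ⊇ {a}; new: +{a}
  S→C C b: FOLLOW(C) ⊇ FIRST(C) = {a,c}; new: +{c}
  S→C C b: FOLLOW(C) ⊇ FIRST(b) = {b}; new: +{b}
  S→C S C: FOLLOW(S) ⊇ FIRST(C) = {a,c}; new: +{a,c}
  S→C S C: FOLLOW(C) ⊇ FOLLOW(S) ⊇ {$,a,c}; new: +{$}
  S→a B: FOLLOW(B) ⊇ FOLLOW(S) ⊇ {$,a,c}; new: +{$,c}
  FOLLOW(S)={$,a,c}  FOLLOW(A)={a,c}  FOLLOW(B)={$,a,c}  FOLLOW(C)={$,a,b,c}
round 2:
  C→A: FOLLOW(A) ⊇ FOLLOW(C) ⊇ {$,a,b,c}; new: +{$,b}
  FOLLOW(S)={$,a,c}  FOLLOW(A)={$,a,b,c}  FOLLOW(B)={$,a,c}  FOLLOW(C)={$,a,b,c}
round 3: done
  FOLLOW(S)={$,a,c}  FOLLOW(A)={$,a,b,c}  FOLLOW(B)={$,a,c}  FOLLOW(C)={$,a,b,c}

FOLLOW(S) = ["$", "a", "c"]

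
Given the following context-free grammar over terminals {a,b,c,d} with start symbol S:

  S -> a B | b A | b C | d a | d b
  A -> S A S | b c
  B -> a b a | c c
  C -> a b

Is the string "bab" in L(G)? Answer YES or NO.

Convert to CNF:
  S -> T0 A | T0 C | T2 B | T3 T0 | T3 T2
  A -> S X4 | T0 T1
  B -> T1 T1 | T2 X5
  C -> T2 T0
  T0 -> b
  T1 -> c
  T2 -> a
  T3 -> d
  X4 -> A S
  X5 -> T0 T2

CYK table (by increasing span):
  [0..0]={T0}  "b"  orig:{}
  [1..1]={T2}  "a"  orig:{}
  [2..2]={T0}  "b"  orig:{}
  [0..1]={X5}  "ba"  orig:{}
  [1..2]={C}  "ab"
  [0..2]={S}  "bab"

S ∈ T[0,2] ⇒ YES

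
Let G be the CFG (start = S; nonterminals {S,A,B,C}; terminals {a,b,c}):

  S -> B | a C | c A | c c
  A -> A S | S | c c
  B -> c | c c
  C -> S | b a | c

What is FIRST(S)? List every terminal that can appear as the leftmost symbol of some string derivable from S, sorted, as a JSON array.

Compute FIRST by fixpoint:
iter 1:
  A via A→c c: +{c}
  B via B→c: +{c}
  C via C→b a: +{b}
  C via C→c: +{c}
  S via S→B: +{c}
  S via S→a C: +{a}
  S: {a,c}  A: {c}  B: {c}  C: {b,c}
iter 2:
  A via A→S: +{a}
  C via C→S: +{a}
  S: {a,c}  A: {a,c}  B: {c}  C: {a,b,c}
iter 3: (no change)
  S: {a,c}  A: {a,c}  B: {c}  C: {a,b,c}

FIRST(S) = ["a", "c"]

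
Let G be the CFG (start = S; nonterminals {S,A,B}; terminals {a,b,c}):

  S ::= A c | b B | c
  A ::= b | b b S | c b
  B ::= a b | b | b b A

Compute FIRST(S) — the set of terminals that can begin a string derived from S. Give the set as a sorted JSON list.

FIRST iteration:
iter 1:
  A via A→b: +{b}
  A via A→c b: +{c}
  B via B→a b: +{a}
  B via B→b: +{b}
  S via S→A c: +{b,c}
  FIRST(S)={b,c}  FIRST(A)={b,c}  FIRST(B)={a,b}
iter 2: — fixpoint
  FIRST(S)={b,c}  FIRST(A)={b,c}  FIRST(B)={a,b}

FIRST(S) = ["b", "c"]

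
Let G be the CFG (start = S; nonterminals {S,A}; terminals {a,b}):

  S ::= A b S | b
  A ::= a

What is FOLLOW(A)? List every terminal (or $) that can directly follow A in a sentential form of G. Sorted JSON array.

FIRST sets, iterate to fixpoint:
round 1:
  A via A→a: +{a}
  S via S→A b S: +{a}
  S via S→b: +{b}
  FIRST(S)={a,b}  FIRST(A)={a}
round 2: done
  FIRST(S)={a,b}  FIRST(A)={a}

Compute FOLLOW by fixpoint:
seed FOLLOW(S) with $
round 1:
  S→A b S: FOLLOW(A) ⊇ FIRST(b) = {b}; new: +{b}
  FOLLOW(S)={$}  FOLLOW(A)={b}
round 2: done
  FOLLOW(S)={$}  FOLLOW(A)={b}

FOLLOW(A) = ["b"]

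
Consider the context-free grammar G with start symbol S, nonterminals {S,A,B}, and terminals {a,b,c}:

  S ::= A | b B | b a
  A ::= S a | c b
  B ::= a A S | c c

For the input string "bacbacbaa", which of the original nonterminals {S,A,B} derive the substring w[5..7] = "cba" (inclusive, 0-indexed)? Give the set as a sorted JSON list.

Convert to CNF:
  S -> S T0 | T1 T2 | T2 B | T2 T0
  A -> S T0 | T1 T2
  B -> T0 X3 | T1 T1
  T0 -> a
  T1 -> c
  T2 -> b
  X3 -> A S

Fill CYK table bottom-up — only the sub-triangle for w[5..7]:
  [5..5]={T1}  "c"  orig:{}
  [6..6]={T2}  "b"  orig:{}
  [7..7]={T0}  "a"  orig:{}
  [5..6]={A,S}  "cb"
  [6..7]={S}  "ba"
  [5..7]={A,S}  "cba"

Original NTs in T[5,7] deriving "cba": ["A", "S"]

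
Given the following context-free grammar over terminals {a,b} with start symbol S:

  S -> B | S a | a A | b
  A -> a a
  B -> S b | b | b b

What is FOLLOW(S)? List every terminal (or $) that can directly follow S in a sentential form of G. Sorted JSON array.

Compute FIRST by fixpoint:
iter 1:
  A via A→a a: +{a}
  B via B→b: +{b}
  S via S→B: +{b}
  S via S→a A: +{a}
  S: {a,b}  A: {a}  B: {b}
iter 2:
  B via B→S b: +{a}
  S: {a,b}  A: {a}  B: {a,b}
iter 3: done
  S: {a,b}  A: {a}  B: {a,b}

FOLLOW iteration:
initialize: $ ∈ FOLLOW(S)
[1]
  B→S b: FOLLOW(S) ⊇ FIRST(b) = {b}; new: +{b}
  S→B: FOLLOW(B) ⊇ FOLLOW(S) ⊇ {$,b}; new: +{$,b}
  S→S a: FOLLOW(S) ⊇ FIRST(a) = {a}; new: +{a}
  S→a A: FOLLOW(A) ⊇ FOLLOW(S) ⊇ {$,a,b}; new: +{$,a,b}
  FOLLOW(S)={$,a,b}  FOLLOW(A)={$,a,b}  FOLLOW(B)={$,b}
[2]
  S→B: FOLLOW(B) ⊇ FOLLOW(S) ⊇ {$,a,b}; new: +{a}
  FOLLOW(S)={$,a,b}  FOLLOW(A)={$,a,b}  FOLLOW(B)={$,a,b}
[3] (stable)
  FOLLOW(S)={$,a,b}  FOLLOW(A)={$,a,b}  FOLLOW(B)={$,a,b}

FOLLOW(S) = ["$", "a", "b"]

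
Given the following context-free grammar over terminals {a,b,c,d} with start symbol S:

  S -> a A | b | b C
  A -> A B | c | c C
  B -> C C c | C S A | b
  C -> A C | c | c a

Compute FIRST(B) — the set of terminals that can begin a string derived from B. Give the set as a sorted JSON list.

FIRST iteration:
pass 1:
  A via A→c: +{c}
  B via B→b: +{b}
  C via C→A C: +{c}
  S via S→a A: +{a}
  S via S→b: +{b}
  FIRST[S]={a,b}  FIRST[A]={c}  FIRST[B]={b}  FIRST[C]={c}
pass 2:
  B via B→C C c: +{c}
  FIRST[S]={a,b}  FIRST[A]={c}  FIRST[B]={b,c}  FIRST[C]={c}
pass 3: (stable)
  FIRST[S]={a,b}  FIRST[A]={c}  FIRST[B]={b,c}  FIRST[C]={c}

FIRST(B) = ["b", "c"]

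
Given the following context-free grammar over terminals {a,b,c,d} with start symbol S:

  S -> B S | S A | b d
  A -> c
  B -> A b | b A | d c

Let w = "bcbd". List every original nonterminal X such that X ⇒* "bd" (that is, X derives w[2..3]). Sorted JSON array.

CNF form of G:
  S -> B S | S A | T0 T1
  A -> c
  B -> A T0 | T0 A | T1 T2
  T0 -> b
  T1 -> d
  T2 -> c

Fill CYK table bottom-up (cells [i..j] with 2 ≤ i ≤ j ≤ 3 only):
  [2..2]={T0}  "b"  orig:{}
  [3..3]={T1}  "d"  orig:{}
  [2..3]={S}  "bd"

Original NTs in T[2,3] deriving "bd": ["S"]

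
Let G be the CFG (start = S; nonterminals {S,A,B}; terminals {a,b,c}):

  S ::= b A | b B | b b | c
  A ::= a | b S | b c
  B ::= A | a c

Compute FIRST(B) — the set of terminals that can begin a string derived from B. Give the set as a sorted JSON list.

Compute FIRST by fixpoint:
round 1:
  A via A→a: +{a}
  A via A→b S: +{b}
  B via B→A: +{a,b}
  S via S→b A: +{b}
  S via S→c: +{c}
  S: {b,c}  A: {a,b}  B: {a,b}
round 2: — fixpoint
  S: {b,c}  A: {a,b}  B: {a,b}

FIRST(B) = ["a", "b"]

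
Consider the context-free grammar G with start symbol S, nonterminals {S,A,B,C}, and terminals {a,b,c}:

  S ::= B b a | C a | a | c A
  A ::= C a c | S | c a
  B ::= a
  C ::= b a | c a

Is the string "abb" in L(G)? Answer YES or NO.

Convert to CNF:
  S -> B X5 | C T1 | T2 A | a
  A -> B X3 | C T1 | C X4 | T2 A | T2 T1 | a
  B -> a
  C -> T0 T1 | T2 T1
  T0 -> b
  T1 -> a
  T2 -> c
  X3 -> T0 T1
  X4 -> T1 T2
  X5 -> T0 T1

Fill CYK table bottom-up:
  [0..0]={A,B,S,T1}  "a"  orig:{A,B,S}
  [1..1]={T0}  "b"  orig:{}
  [2..2]={T0}  "b"  orig:{}
  [0..1]=∅  "ab"
  [1..2]=∅  "bb"
  [0..2]=∅  "abb"

S ∉ T[0,2] ⇒ NO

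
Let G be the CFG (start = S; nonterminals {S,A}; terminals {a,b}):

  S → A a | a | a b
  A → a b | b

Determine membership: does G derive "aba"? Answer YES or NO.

CNF form of G:
  S -> A T0 | T0 T1 | a
  A -> T0 T1 | b
  T0 -> a
  T1 -> b

CYK fill:
  cell(0,0) a: {S,T0}  orig:{S}
  cell(1,1) b: {A,T1}  orig:{A}
  cell(2,2) a: {S,T0}  orig:{S}
  cell(0,1) ab: {A,S}
  cell(1,2) ba: {S}
  cell(0,2) aba: {S}

S ∈ T[0,2] ⇒ YES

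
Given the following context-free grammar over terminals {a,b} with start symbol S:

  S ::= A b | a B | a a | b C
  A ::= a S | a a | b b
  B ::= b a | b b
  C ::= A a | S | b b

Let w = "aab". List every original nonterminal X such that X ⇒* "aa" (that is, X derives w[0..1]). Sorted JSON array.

Convert to CNF:
  S -> A T1 | T0 B | T0 T0 | T1 C
  A -> T0 S | T0 T0 | T1 T1
  B -> T1 T0 | T1 T1
  C -> A T0 | A T1 | T0 B | T0 T0 | T1 C | T1 T1
  T0 -> a
  T1 -> b

Fill CYK table bottom-up, restricted to cells inside w[0..1]:
  [0..0]={T0}  "a"  orig:{}
  [1..1]={T0}  "a"  orig:{}
  [0..1]={A,C,S}  "aa"

Original NTs in T[0,1] deriving "aa": ["A", "C", "S"]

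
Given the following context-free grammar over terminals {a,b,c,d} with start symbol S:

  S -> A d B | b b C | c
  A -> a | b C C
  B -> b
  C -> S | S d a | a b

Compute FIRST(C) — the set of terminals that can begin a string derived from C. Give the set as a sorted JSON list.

Compute FIRST by fixpoint:
pass 1:
  A via A→a: +{a}
  A via A→b C C: +{b}
  B via B→b: +{b}
  C via C→a b: +{a}
  S via S→A d B: +{a,b}
  S via S→c: +{c}
  FIRST(S)={a,b,c}  FIRST(A)={a,b}  FIRST(B)={b}  FIRST(C)={a}
pass 2:
  C via C→S: +{b,c}
  FIRST(S)={a,b,c}  FIRST(A)={a,b}  FIRST(B)={b}  FIRST(C)={a,b,c}
pass 3: (stable)
  FIRST(S)={a,b,c}  FIRST(A)={a,b}  FIRST(B)={b}  FIRST(C)={a,b,c}

FIRST(C) = ["a", "b", "c"]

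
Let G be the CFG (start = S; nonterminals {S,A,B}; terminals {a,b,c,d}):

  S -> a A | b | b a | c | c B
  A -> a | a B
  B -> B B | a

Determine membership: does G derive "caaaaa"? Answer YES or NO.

CNF form of G:
  S -> T0 A | T1 T0 | T2 B | b | c
  A -> T0 B | a
  B -> B B | a
  T0 -> a
  T1 -> b
  T2 -> c

Fill CYK table bottom-up:
  T[0,0] 'c' = {S,T2}  orig:{S}
  T[1,1] 'a' = {A,B,T0}  orig:{A,B}
  T[2,2] 'a' = {A,B,T0}  orig:{A,B}
  T[3,3] 'a' = {A,B,T0}  orig:{A,B}
  T[4,4] 'a' = {A,B,T0}  orig:{A,B}
  T[5,5] 'a' = {A,B,T0}  orig:{A,B}
  T[0,1] 'ca' = {S}
  T[1,2] 'aa' = {A,B,S}
  T[2,3] 'aa' = {A,B,S}
  T[3,4] 'aa' = {A,B,S}
  T[4,5] 'aa' = {A,B,S}
  T[0,2] 'caa' = {S}
  T[1,3] 'aaa' = {A,B,S}
  T[2,4] 'aaa' = {A,B,S}
  T[3,5] 'aaa' = {A,B,S}
  T[0,3] 'caaa' = {S}
  T[1,4] 'aaaa' = {A,B,S}
  T[2,5] 'aaaa' = {A,B,S}
  T[0,4] 'caaaa' = {S}
  T[1,5] 'aaaaa' = {A,B,S}
  T[0,5] 'caaaaa' = {S}

S ∈ T[0,5] ⇒ YES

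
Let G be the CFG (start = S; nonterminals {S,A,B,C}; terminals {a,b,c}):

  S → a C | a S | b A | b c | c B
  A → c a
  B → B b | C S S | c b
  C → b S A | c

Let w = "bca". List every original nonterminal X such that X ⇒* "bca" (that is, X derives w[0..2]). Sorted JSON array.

CNF form of G:
  S -> T0 B | T1 C | T1 S | T2 A | T2 T0
  A -> T0 T1
  B -> B T2 | C X3 | T0 T2
  C -> T2 X4 | c
  T0 -> c
  T1 -> a
  T2 -> b
  X3 -> S S
  X4 -> S A

CYK fill, restricted to cells inside w[0..2]:
  T[0,0] 'b' = {T2}  orig:{}
  T[1,1] 'c' = {C,T0}  orig:{C}
  T[2,2] 'a' = {T1}  orig:{}
  T[0,1] 'bc' = {S}
  T[1,2] 'ca' = {A}
  T[0,2] 'bca' = {S}

Original NTs in T[0,2] deriving "bca": ["S"]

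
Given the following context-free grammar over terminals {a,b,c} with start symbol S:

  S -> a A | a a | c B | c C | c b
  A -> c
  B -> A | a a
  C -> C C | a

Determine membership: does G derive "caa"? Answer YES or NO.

Convert to CNF:
  S -> T0 A | T0 T0 | T1 B | T1 C | T1 T2
  A -> c
  B -> T0 T0 | c
  C -> C C | a
  T0 -> a
  T1 -> c
  T2 -> b

Fill CYK table bottom-up:
  [0..0]={A,B,T1}  "c"  orig:{A,B}
  [1..1]={C,T0}  "a"  orig:{C}
  [2..2]={C,T0}  "a"  orig:{C}
  [0..1]={S}  "ca"
  [1..2]={B,C,S}  "aa"
  [0..2]={S}  "caa"

S ∈ T[0,2] ⇒ YES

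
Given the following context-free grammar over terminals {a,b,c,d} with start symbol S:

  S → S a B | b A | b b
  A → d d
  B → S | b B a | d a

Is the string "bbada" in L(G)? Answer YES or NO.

CNF form of G:
  S -> S X5 | T2 A | T2 T2
  A -> T0 T0
  B -> S X3 | T0 T1 | T2 A | T2 T2 | T2 X4
  T0 -> d
  T1 -> a
  T2 -> b
  X3 -> T1 B
  X4 -> B T1
  X5 -> T1 B

CYK table (by increasing span):
  [0..0]={T2}  "b"  orig:{}
  [1..1]={T2}  "b"  orig:{}
  [2..2]={T1}  "a"  orig:{}
  [3..3]={T0}  "d"  orig:{}
  [4..4]={T1}  "a"  orig:{}
  [0..1]={B,S}  "bb"
  [1..2]=∅  "ba"
  [2..3]=∅  "ad"
  [3..4]={B}  "da"
  [0..2]={X4}  "bba"  orig:{}
  [1..3]=∅  "bad"
  [2..4]={X3,X5}  "ada"  orig:{}
  [0..3]=∅  "bbad"
  [1..4]=∅  "bada"
  [0..4]={B,S}  "bbada"

S ∈ T[0,4] ⇒ YES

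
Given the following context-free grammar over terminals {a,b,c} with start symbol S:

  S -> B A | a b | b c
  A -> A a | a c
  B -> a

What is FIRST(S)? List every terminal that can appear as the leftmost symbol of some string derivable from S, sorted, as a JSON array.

FIRST iteration:
[1]
  A via A→a c: +{a}
  B via B→a: +{a}
  S via S→B A: +{a}
  S via S→b c: +{b}
  FIRST(S)={a,b}  FIRST(A)={a}  FIRST(B)={a}
[2] (no change)
  FIRST(S)={a,b}  FIRST(A)={a}  FIRST(B)={a}

FIRST(S) = ["a", "b"]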